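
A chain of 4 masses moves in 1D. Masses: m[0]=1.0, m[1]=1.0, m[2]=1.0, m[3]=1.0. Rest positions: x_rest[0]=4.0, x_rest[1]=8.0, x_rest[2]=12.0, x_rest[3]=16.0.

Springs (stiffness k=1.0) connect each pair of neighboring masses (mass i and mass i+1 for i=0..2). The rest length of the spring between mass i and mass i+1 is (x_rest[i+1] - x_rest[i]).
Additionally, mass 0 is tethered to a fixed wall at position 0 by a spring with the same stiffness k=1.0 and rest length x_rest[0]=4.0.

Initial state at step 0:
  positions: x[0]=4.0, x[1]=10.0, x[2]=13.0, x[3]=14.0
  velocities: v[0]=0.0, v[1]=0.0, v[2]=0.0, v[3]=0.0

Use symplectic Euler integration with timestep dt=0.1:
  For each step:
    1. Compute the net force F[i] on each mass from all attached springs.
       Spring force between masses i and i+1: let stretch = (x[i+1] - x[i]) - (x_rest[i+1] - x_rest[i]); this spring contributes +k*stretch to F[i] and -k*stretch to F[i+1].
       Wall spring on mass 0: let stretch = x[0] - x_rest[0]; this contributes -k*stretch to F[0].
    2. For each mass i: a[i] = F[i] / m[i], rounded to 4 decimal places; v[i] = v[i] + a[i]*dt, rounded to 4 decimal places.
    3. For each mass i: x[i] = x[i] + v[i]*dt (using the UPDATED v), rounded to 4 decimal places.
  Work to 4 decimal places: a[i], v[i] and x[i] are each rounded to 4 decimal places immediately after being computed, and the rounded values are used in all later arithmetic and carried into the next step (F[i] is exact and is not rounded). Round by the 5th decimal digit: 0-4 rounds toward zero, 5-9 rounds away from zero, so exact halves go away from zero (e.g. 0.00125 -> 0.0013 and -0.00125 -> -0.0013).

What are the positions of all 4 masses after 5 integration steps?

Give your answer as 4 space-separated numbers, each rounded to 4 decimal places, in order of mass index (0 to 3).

Step 0: x=[4.0000 10.0000 13.0000 14.0000] v=[0.0000 0.0000 0.0000 0.0000]
Step 1: x=[4.0200 9.9700 12.9800 14.0300] v=[0.2000 -0.3000 -0.2000 0.3000]
Step 2: x=[4.0593 9.9106 12.9404 14.0895] v=[0.3930 -0.5940 -0.3960 0.5950]
Step 3: x=[4.1165 9.8230 12.8820 14.1775] v=[0.5722 -0.8762 -0.5841 0.8801]
Step 4: x=[4.1896 9.7089 12.8060 14.2926] v=[0.7312 -1.1410 -0.7605 1.1506]
Step 5: x=[4.2760 9.5706 12.7138 14.4328] v=[0.8642 -1.3832 -0.9216 1.4019]

Answer: 4.2760 9.5706 12.7138 14.4328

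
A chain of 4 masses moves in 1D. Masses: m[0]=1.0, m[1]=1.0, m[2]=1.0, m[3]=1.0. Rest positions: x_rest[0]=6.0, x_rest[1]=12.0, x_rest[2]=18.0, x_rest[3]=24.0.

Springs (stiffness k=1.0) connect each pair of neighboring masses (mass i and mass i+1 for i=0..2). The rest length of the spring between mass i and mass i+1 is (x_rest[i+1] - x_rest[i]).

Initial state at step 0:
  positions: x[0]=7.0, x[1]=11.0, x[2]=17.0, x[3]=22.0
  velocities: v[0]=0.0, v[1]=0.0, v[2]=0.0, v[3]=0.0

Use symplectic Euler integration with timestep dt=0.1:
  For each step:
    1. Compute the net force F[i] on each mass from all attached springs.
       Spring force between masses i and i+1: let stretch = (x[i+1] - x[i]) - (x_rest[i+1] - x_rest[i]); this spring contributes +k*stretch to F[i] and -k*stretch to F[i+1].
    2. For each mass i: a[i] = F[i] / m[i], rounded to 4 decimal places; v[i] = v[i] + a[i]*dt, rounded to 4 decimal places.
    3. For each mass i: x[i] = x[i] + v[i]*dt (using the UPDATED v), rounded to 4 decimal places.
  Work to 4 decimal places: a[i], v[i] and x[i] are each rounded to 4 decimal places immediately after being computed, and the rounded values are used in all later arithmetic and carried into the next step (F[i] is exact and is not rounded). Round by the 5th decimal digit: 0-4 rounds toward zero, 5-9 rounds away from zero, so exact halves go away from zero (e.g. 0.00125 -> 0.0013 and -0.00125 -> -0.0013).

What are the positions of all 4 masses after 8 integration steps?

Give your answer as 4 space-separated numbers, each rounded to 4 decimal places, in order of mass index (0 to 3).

Answer: 6.3591 11.5833 16.7366 22.3213

Derivation:
Step 0: x=[7.0000 11.0000 17.0000 22.0000] v=[0.0000 0.0000 0.0000 0.0000]
Step 1: x=[6.9800 11.0200 16.9900 22.0100] v=[-0.2000 0.2000 -0.1000 0.1000]
Step 2: x=[6.9404 11.0593 16.9705 22.0298] v=[-0.3960 0.3930 -0.1950 0.1980]
Step 3: x=[6.8820 11.1165 16.9425 22.0590] v=[-0.5841 0.5722 -0.2802 0.2921]
Step 4: x=[6.8059 11.1896 16.9074 22.0971] v=[-0.7607 0.7314 -0.3512 0.3805]
Step 5: x=[6.7137 11.2761 16.8670 22.1433] v=[-0.9223 0.8648 -0.4040 0.4615]
Step 6: x=[6.6071 11.3729 16.8235 22.1967] v=[-1.0661 0.9677 -0.4355 0.5339]
Step 7: x=[6.4882 11.4765 16.7792 22.2564] v=[-1.1895 1.0362 -0.4432 0.5966]
Step 8: x=[6.3591 11.5833 16.7366 22.3213] v=[-1.2907 1.0676 -0.4258 0.6489]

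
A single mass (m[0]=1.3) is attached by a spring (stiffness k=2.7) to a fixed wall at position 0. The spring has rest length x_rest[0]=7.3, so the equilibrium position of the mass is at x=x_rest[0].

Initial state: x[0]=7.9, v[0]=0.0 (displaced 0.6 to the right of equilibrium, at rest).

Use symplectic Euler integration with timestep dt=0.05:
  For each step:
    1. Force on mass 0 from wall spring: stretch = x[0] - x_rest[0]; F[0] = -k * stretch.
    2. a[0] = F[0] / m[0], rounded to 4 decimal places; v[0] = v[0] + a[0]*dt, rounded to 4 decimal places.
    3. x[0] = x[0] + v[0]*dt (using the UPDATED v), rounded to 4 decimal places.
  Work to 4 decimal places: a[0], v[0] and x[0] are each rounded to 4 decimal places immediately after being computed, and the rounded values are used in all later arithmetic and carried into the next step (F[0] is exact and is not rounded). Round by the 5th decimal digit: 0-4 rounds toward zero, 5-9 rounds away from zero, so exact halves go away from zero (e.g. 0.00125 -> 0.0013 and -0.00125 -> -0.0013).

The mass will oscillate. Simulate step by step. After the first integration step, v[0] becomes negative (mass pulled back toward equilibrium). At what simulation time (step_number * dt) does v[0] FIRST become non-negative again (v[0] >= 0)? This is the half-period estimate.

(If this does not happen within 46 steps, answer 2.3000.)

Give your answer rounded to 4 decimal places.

Step 0: x=[7.9000] v=[0.0000]
Step 1: x=[7.8969] v=[-0.0623]
Step 2: x=[7.8907] v=[-0.1243]
Step 3: x=[7.8814] v=[-0.1856]
Step 4: x=[7.8691] v=[-0.2460]
Step 5: x=[7.8538] v=[-0.3051]
Step 6: x=[7.8357] v=[-0.3626]
Step 7: x=[7.8148] v=[-0.4182]
Step 8: x=[7.7912] v=[-0.4717]
Step 9: x=[7.7651] v=[-0.5227]
Step 10: x=[7.7366] v=[-0.5710]
Step 11: x=[7.7058] v=[-0.6163]
Step 12: x=[7.6729] v=[-0.6584]
Step 13: x=[7.6380] v=[-0.6971]
Step 14: x=[7.6014] v=[-0.7322]
Step 15: x=[7.5632] v=[-0.7635]
Step 16: x=[7.5237] v=[-0.7908]
Step 17: x=[7.4830] v=[-0.8140]
Step 18: x=[7.4414] v=[-0.8330]
Step 19: x=[7.3990] v=[-0.8477]
Step 20: x=[7.3561] v=[-0.8580]
Step 21: x=[7.3129] v=[-0.8638]
Step 22: x=[7.2696] v=[-0.8651]
Step 23: x=[7.2265] v=[-0.8619]
Step 24: x=[7.1838] v=[-0.8543]
Step 25: x=[7.1417] v=[-0.8422]
Step 26: x=[7.1004] v=[-0.8258]
Step 27: x=[7.0601] v=[-0.8051]
Step 28: x=[7.0211] v=[-0.7802]
Step 29: x=[6.9835] v=[-0.7512]
Step 30: x=[6.9476] v=[-0.7183]
Step 31: x=[6.9135] v=[-0.6817]
Step 32: x=[6.8814] v=[-0.6416]
Step 33: x=[6.8515] v=[-0.5981]
Step 34: x=[6.8239] v=[-0.5515]
Step 35: x=[6.7988] v=[-0.5021]
Step 36: x=[6.7763] v=[-0.4501]
Step 37: x=[6.7565] v=[-0.3957]
Step 38: x=[6.7395] v=[-0.3393]
Step 39: x=[6.7254] v=[-0.2811]
Step 40: x=[6.7143] v=[-0.2214]
Step 41: x=[6.7063] v=[-0.1606]
Step 42: x=[6.7014] v=[-0.0989]
Step 43: x=[6.6996] v=[-0.0367]
Step 44: x=[6.7009] v=[0.0257]
First v>=0 after going negative at step 44, time=2.2000

Answer: 2.2000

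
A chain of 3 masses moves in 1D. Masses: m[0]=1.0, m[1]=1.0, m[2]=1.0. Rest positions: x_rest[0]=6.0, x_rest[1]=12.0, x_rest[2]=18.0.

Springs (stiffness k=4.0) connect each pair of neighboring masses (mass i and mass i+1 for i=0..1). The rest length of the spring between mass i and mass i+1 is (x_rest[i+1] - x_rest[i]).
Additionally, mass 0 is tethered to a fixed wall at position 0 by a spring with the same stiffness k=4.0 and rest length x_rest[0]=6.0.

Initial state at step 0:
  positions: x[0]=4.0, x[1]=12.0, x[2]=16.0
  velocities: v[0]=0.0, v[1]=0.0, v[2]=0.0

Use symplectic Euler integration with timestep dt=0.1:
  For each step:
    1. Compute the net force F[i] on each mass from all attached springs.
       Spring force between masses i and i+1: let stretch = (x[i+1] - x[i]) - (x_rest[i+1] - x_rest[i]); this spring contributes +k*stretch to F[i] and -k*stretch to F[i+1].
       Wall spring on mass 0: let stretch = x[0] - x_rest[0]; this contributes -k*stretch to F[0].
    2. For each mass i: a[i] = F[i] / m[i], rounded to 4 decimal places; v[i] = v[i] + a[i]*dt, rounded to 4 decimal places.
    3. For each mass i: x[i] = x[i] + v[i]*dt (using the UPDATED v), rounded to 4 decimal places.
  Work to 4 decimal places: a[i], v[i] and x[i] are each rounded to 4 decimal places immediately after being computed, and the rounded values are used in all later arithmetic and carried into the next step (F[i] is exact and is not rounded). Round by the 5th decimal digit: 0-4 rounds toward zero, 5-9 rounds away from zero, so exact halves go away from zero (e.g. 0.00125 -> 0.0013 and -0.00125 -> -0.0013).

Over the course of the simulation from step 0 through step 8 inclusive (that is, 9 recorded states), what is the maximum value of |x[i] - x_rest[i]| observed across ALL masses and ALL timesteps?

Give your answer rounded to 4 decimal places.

Answer: 2.2397

Derivation:
Step 0: x=[4.0000 12.0000 16.0000] v=[0.0000 0.0000 0.0000]
Step 1: x=[4.1600 11.8400 16.0800] v=[1.6000 -1.6000 0.8000]
Step 2: x=[4.4608 11.5424 16.2304] v=[3.0080 -2.9760 1.5040]
Step 3: x=[4.8664 11.1491 16.4333] v=[4.0563 -3.9334 2.0288]
Step 4: x=[5.3287 10.7158 16.6648] v=[4.6228 -4.3328 2.3151]
Step 5: x=[5.7933 10.3050 16.8984] v=[4.6462 -4.1080 2.3355]
Step 6: x=[6.2067 9.9775 17.1082] v=[4.1336 -3.2753 2.0981]
Step 7: x=[6.5226 9.7844 17.2728] v=[3.1592 -1.9313 1.6458]
Step 8: x=[6.7081 9.7603 17.3778] v=[1.8549 -0.2407 1.0504]
Max displacement = 2.2397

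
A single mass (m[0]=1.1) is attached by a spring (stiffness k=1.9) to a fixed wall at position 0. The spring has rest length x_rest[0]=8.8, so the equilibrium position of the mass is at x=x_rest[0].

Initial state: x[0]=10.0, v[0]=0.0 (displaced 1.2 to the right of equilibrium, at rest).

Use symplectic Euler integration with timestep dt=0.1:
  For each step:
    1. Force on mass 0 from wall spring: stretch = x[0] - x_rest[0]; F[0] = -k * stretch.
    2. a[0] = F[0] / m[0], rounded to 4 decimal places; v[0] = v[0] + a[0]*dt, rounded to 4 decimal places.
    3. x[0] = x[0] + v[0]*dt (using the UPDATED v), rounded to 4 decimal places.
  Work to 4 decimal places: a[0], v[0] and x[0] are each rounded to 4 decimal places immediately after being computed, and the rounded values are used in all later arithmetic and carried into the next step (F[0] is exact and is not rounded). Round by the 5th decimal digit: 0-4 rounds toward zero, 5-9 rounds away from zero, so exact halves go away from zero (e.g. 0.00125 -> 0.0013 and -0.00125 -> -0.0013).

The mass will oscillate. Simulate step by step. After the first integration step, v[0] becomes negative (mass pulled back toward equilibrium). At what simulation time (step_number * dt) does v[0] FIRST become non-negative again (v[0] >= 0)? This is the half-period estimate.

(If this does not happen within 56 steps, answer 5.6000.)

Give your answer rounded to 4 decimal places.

Answer: 2.4000

Derivation:
Step 0: x=[10.0000] v=[0.0000]
Step 1: x=[9.9793] v=[-0.2073]
Step 2: x=[9.9382] v=[-0.4110]
Step 3: x=[9.8774] v=[-0.6076]
Step 4: x=[9.7980] v=[-0.7937]
Step 5: x=[9.7014] v=[-0.9661]
Step 6: x=[9.5892] v=[-1.1218]
Step 7: x=[9.4634] v=[-1.2581]
Step 8: x=[9.3261] v=[-1.3727]
Step 9: x=[9.1797] v=[-1.4636]
Step 10: x=[9.0268] v=[-1.5292]
Step 11: x=[8.8700] v=[-1.5684]
Step 12: x=[8.7120] v=[-1.5805]
Step 13: x=[8.5555] v=[-1.5653]
Step 14: x=[8.4032] v=[-1.5231]
Step 15: x=[8.2577] v=[-1.4546]
Step 16: x=[8.1216] v=[-1.3609]
Step 17: x=[7.9972] v=[-1.2437]
Step 18: x=[7.8867] v=[-1.1050]
Step 19: x=[7.7920] v=[-0.9473]
Step 20: x=[7.7147] v=[-0.7732]
Step 21: x=[7.6561] v=[-0.5857]
Step 22: x=[7.6173] v=[-0.3881]
Step 23: x=[7.5989] v=[-0.1838]
Step 24: x=[7.6013] v=[0.0237]
First v>=0 after going negative at step 24, time=2.4000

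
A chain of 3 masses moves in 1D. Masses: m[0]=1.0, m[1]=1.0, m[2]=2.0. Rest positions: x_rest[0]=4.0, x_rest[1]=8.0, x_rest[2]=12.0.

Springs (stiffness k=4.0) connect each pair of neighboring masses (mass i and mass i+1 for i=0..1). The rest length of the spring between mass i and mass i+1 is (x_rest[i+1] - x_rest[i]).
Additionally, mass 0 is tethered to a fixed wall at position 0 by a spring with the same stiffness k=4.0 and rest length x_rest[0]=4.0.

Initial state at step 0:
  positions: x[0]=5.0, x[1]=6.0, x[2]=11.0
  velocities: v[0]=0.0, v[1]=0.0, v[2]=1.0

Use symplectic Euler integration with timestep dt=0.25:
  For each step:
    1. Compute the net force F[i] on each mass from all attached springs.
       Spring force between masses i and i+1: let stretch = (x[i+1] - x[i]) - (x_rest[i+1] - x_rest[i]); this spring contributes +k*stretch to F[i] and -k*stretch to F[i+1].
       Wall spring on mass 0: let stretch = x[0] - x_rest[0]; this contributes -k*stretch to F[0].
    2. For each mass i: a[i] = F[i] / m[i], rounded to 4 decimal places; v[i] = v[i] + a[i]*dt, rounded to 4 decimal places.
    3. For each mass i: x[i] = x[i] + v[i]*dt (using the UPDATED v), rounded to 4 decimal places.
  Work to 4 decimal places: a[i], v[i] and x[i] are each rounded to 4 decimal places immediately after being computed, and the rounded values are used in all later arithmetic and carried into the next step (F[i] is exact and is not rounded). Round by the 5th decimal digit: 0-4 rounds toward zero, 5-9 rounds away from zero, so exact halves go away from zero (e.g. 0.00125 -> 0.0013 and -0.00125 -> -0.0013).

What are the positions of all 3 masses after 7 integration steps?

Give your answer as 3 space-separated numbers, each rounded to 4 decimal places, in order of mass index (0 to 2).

Answer: 5.4970 7.3172 12.9336

Derivation:
Step 0: x=[5.0000 6.0000 11.0000] v=[0.0000 0.0000 1.0000]
Step 1: x=[4.0000 7.0000 11.1250] v=[-4.0000 4.0000 0.5000]
Step 2: x=[2.7500 8.2813 11.2344] v=[-5.0000 5.1250 0.4375]
Step 3: x=[2.1953 8.9180 11.4747] v=[-2.2187 2.5468 0.9610]
Step 4: x=[2.7725 8.5132 11.8954] v=[2.3087 -1.6192 1.6827]
Step 5: x=[4.0917 7.5188 12.3933] v=[5.2769 -3.9777 1.9916]
Step 6: x=[5.2448 6.8862 12.7819] v=[4.6123 -2.5303 1.5544]
Step 7: x=[5.4970 7.3172 12.9336] v=[1.0089 1.7240 0.6066]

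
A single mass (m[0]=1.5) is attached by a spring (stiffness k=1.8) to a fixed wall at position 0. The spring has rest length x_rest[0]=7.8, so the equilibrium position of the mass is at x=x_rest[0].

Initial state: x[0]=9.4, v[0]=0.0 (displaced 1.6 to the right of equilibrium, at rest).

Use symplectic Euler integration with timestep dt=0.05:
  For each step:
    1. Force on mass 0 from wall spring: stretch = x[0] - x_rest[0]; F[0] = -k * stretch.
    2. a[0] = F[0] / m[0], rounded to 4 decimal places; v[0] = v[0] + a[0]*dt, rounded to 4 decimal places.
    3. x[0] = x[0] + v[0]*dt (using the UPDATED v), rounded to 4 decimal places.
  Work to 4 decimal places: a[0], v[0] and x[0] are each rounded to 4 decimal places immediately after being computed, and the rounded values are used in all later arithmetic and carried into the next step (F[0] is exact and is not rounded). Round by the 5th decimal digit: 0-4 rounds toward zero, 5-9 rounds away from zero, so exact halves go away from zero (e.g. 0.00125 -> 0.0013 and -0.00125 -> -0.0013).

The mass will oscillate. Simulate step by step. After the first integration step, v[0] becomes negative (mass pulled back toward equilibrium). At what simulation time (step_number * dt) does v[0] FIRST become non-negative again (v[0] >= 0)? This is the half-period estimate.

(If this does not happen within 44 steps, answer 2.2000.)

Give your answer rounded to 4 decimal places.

Answer: 2.2000

Derivation:
Step 0: x=[9.4000] v=[0.0000]
Step 1: x=[9.3952] v=[-0.0960]
Step 2: x=[9.3856] v=[-0.1917]
Step 3: x=[9.3713] v=[-0.2868]
Step 4: x=[9.3522] v=[-0.3811]
Step 5: x=[9.3285] v=[-0.4742]
Step 6: x=[9.3002] v=[-0.5659]
Step 7: x=[9.2674] v=[-0.6559]
Step 8: x=[9.2302] v=[-0.7439]
Step 9: x=[9.1887] v=[-0.8297]
Step 10: x=[9.1431] v=[-0.9130]
Step 11: x=[9.0934] v=[-0.9936]
Step 12: x=[9.0398] v=[-1.0712]
Step 13: x=[8.9825] v=[-1.1456]
Step 14: x=[8.9217] v=[-1.2166]
Step 15: x=[8.8575] v=[-1.2839]
Step 16: x=[8.7901] v=[-1.3474]
Step 17: x=[8.7198] v=[-1.4068]
Step 18: x=[8.6467] v=[-1.4620]
Step 19: x=[8.5711] v=[-1.5128]
Step 20: x=[8.4931] v=[-1.5591]
Step 21: x=[8.4131] v=[-1.6007]
Step 22: x=[8.3312] v=[-1.6375]
Step 23: x=[8.2477] v=[-1.6694]
Step 24: x=[8.1629] v=[-1.6963]
Step 25: x=[8.0770] v=[-1.7181]
Step 26: x=[7.9903] v=[-1.7347]
Step 27: x=[7.9030] v=[-1.7461]
Step 28: x=[7.8154] v=[-1.7523]
Step 29: x=[7.7277] v=[-1.7532]
Step 30: x=[7.6403] v=[-1.7489]
Step 31: x=[7.5533] v=[-1.7393]
Step 32: x=[7.4671] v=[-1.7245]
Step 33: x=[7.3819] v=[-1.7045]
Step 34: x=[7.2979] v=[-1.6794]
Step 35: x=[7.2154] v=[-1.6493]
Step 36: x=[7.1347] v=[-1.6142]
Step 37: x=[7.0560] v=[-1.5743]
Step 38: x=[6.9795] v=[-1.5297]
Step 39: x=[6.9055] v=[-1.4805]
Step 40: x=[6.8342] v=[-1.4268]
Step 41: x=[6.7658] v=[-1.3689]
Step 42: x=[6.7005] v=[-1.3069]
Step 43: x=[6.6385] v=[-1.2409]
Step 44: x=[6.5799] v=[-1.1712]
v[0] did not become non-negative within 44 steps; using fallback time=2.2000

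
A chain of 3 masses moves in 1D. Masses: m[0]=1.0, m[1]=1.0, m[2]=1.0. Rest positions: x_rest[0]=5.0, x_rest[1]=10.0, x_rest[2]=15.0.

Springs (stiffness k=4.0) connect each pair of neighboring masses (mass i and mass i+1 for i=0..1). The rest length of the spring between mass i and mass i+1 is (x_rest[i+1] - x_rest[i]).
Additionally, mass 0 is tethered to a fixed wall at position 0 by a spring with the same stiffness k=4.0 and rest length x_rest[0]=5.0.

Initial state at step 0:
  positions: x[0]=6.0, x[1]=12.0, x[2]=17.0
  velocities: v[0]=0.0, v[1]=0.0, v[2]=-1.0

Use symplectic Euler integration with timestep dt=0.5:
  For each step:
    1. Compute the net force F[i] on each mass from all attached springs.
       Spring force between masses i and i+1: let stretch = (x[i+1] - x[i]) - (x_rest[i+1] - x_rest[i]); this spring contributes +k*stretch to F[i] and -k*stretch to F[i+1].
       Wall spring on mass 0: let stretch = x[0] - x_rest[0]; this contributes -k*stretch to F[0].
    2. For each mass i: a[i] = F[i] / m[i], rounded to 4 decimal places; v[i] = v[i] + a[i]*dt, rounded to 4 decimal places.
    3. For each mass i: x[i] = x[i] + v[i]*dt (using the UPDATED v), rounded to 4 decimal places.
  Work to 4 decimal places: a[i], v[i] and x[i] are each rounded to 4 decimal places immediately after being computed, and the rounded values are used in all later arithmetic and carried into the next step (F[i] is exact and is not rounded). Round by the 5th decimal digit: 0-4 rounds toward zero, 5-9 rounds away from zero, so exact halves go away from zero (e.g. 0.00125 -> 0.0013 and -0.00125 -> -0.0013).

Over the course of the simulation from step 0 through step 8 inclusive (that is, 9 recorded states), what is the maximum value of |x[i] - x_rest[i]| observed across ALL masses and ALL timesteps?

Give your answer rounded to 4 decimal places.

Step 0: x=[6.0000 12.0000 17.0000] v=[0.0000 0.0000 -1.0000]
Step 1: x=[6.0000 11.0000 16.5000] v=[0.0000 -2.0000 -1.0000]
Step 2: x=[5.0000 10.5000 15.5000] v=[-2.0000 -1.0000 -2.0000]
Step 3: x=[4.5000 9.5000 14.5000] v=[-1.0000 -2.0000 -2.0000]
Step 4: x=[4.5000 8.5000 13.5000] v=[0.0000 -2.0000 -2.0000]
Step 5: x=[4.0000 8.5000 12.5000] v=[-1.0000 0.0000 -2.0000]
Step 6: x=[4.0000 8.0000 12.5000] v=[0.0000 -1.0000 0.0000]
Step 7: x=[4.0000 8.0000 13.0000] v=[0.0000 0.0000 1.0000]
Step 8: x=[4.0000 9.0000 13.5000] v=[0.0000 2.0000 1.0000]
Max displacement = 2.5000

Answer: 2.5000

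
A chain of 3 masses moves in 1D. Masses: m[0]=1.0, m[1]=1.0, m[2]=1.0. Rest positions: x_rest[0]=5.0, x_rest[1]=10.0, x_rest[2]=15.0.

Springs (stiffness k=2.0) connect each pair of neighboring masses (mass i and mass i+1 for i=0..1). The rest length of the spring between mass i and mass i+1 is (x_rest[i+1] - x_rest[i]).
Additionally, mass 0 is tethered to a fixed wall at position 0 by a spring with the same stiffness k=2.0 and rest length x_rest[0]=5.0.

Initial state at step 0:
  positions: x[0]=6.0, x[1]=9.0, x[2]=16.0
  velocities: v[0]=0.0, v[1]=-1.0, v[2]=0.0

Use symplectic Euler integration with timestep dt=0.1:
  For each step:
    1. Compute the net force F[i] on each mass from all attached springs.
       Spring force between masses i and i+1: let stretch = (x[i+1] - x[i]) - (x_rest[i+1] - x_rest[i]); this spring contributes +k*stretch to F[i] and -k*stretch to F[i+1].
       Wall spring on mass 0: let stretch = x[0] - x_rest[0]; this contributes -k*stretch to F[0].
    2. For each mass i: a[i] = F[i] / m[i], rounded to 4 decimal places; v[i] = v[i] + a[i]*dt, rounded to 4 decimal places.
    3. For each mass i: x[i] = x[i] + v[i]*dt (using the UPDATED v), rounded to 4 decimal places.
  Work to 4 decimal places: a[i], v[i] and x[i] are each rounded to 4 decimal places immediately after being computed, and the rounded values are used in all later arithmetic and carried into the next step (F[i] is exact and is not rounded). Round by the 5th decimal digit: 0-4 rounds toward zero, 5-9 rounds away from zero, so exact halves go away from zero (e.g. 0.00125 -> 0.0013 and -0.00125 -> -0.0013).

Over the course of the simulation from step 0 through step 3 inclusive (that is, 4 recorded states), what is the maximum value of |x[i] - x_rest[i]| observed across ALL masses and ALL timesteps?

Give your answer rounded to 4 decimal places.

Answer: 1.0200

Derivation:
Step 0: x=[6.0000 9.0000 16.0000] v=[0.0000 -1.0000 0.0000]
Step 1: x=[5.9400 8.9800 15.9600] v=[-0.6000 -0.2000 -0.4000]
Step 2: x=[5.8220 9.0388 15.8804] v=[-1.1800 0.5880 -0.7960]
Step 3: x=[5.6519 9.1701 15.7640] v=[-1.7010 1.3130 -1.1643]
Max displacement = 1.0200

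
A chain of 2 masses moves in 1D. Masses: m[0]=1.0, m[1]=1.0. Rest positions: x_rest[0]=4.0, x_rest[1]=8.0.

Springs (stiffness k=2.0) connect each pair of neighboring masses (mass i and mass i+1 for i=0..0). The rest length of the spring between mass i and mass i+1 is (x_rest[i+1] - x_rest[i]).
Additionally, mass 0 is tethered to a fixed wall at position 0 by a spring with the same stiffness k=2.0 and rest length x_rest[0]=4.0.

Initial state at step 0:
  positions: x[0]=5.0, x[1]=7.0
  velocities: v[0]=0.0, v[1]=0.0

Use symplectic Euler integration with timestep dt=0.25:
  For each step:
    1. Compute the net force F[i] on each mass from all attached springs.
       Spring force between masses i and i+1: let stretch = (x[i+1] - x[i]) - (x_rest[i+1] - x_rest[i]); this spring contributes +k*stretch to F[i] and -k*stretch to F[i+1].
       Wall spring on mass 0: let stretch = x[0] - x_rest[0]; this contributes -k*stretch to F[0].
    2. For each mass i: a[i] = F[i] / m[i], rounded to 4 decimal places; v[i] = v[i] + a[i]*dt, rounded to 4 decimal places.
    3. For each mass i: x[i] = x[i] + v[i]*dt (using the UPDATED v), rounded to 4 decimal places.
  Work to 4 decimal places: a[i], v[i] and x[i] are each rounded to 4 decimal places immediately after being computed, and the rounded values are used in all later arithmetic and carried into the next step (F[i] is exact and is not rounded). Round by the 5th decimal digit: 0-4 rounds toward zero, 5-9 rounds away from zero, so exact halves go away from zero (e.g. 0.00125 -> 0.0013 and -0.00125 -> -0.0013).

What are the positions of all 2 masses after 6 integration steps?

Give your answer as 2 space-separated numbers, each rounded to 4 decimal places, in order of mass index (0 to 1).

Answer: 2.9870 8.5696

Derivation:
Step 0: x=[5.0000 7.0000] v=[0.0000 0.0000]
Step 1: x=[4.6250 7.2500] v=[-1.5000 1.0000]
Step 2: x=[4.0000 7.6719] v=[-2.5000 1.6875]
Step 3: x=[3.3340 8.1348] v=[-2.6641 1.8516]
Step 4: x=[2.8513 8.4976] v=[-1.9307 1.4512]
Step 5: x=[2.7180 8.6546] v=[-0.5332 0.6281]
Step 6: x=[2.9870 8.5696] v=[1.0761 -0.3402]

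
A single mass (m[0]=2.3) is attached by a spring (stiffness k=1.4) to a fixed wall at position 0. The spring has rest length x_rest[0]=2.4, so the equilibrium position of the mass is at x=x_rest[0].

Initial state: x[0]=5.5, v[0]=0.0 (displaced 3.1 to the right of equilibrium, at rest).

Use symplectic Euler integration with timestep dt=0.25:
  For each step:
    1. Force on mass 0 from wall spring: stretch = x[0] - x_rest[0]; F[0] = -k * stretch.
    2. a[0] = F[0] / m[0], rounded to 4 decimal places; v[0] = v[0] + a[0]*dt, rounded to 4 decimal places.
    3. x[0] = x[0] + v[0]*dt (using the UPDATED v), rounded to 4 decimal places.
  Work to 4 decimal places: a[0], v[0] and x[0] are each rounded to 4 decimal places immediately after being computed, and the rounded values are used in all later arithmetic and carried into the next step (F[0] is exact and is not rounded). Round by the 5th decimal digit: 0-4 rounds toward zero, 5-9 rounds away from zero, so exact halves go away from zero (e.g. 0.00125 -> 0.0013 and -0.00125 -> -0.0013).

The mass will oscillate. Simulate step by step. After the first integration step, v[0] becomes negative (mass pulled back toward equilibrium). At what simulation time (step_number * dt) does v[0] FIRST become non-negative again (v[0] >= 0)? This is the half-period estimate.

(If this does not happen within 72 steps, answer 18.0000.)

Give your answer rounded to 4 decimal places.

Answer: 4.2500

Derivation:
Step 0: x=[5.5000] v=[0.0000]
Step 1: x=[5.3821] v=[-0.4718]
Step 2: x=[5.1507] v=[-0.9256]
Step 3: x=[4.8147] v=[-1.3442]
Step 4: x=[4.3868] v=[-1.7117]
Step 5: x=[3.8833] v=[-2.0141]
Step 6: x=[3.3234] v=[-2.2398]
Step 7: x=[2.7283] v=[-2.3803]
Step 8: x=[2.1207] v=[-2.4303]
Step 9: x=[1.5238] v=[-2.3878]
Step 10: x=[0.9602] v=[-2.2545]
Step 11: x=[0.4514] v=[-2.0354]
Step 12: x=[0.0167] v=[-1.7389]
Step 13: x=[-0.3274] v=[-1.3762]
Step 14: x=[-0.5677] v=[-0.9612]
Step 15: x=[-0.6951] v=[-0.5096]
Step 16: x=[-0.7048] v=[-0.0386]
Step 17: x=[-0.5963] v=[0.4339]
First v>=0 after going negative at step 17, time=4.2500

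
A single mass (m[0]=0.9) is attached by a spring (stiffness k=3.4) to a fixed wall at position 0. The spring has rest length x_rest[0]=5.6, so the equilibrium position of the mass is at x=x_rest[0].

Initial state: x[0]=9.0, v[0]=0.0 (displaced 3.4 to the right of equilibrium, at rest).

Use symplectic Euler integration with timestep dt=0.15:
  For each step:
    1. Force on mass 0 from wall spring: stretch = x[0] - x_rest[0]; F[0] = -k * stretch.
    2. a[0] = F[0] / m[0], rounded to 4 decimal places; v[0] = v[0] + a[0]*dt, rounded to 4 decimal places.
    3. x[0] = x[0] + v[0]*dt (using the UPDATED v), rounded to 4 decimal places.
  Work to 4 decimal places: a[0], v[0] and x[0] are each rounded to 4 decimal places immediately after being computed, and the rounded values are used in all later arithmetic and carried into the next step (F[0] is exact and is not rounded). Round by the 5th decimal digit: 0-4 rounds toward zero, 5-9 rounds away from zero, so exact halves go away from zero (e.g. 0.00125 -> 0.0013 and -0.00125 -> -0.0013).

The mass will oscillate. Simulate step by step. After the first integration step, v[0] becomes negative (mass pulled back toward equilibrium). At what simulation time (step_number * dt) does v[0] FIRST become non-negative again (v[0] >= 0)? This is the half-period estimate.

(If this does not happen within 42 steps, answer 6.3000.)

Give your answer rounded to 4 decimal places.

Answer: 1.6500

Derivation:
Step 0: x=[9.0000] v=[0.0000]
Step 1: x=[8.7110] v=[-1.9267]
Step 2: x=[8.1576] v=[-3.6896]
Step 3: x=[7.3868] v=[-5.1389]
Step 4: x=[6.4641] v=[-6.1514]
Step 5: x=[5.4679] v=[-6.6411]
Step 6: x=[4.4830] v=[-6.5663]
Step 7: x=[3.5930] v=[-5.9333]
Step 8: x=[2.8736] v=[-4.7960]
Step 9: x=[2.3860] v=[-3.2510]
Step 10: x=[2.1715] v=[-1.4297]
Step 11: x=[2.2485] v=[0.5131]
First v>=0 after going negative at step 11, time=1.6500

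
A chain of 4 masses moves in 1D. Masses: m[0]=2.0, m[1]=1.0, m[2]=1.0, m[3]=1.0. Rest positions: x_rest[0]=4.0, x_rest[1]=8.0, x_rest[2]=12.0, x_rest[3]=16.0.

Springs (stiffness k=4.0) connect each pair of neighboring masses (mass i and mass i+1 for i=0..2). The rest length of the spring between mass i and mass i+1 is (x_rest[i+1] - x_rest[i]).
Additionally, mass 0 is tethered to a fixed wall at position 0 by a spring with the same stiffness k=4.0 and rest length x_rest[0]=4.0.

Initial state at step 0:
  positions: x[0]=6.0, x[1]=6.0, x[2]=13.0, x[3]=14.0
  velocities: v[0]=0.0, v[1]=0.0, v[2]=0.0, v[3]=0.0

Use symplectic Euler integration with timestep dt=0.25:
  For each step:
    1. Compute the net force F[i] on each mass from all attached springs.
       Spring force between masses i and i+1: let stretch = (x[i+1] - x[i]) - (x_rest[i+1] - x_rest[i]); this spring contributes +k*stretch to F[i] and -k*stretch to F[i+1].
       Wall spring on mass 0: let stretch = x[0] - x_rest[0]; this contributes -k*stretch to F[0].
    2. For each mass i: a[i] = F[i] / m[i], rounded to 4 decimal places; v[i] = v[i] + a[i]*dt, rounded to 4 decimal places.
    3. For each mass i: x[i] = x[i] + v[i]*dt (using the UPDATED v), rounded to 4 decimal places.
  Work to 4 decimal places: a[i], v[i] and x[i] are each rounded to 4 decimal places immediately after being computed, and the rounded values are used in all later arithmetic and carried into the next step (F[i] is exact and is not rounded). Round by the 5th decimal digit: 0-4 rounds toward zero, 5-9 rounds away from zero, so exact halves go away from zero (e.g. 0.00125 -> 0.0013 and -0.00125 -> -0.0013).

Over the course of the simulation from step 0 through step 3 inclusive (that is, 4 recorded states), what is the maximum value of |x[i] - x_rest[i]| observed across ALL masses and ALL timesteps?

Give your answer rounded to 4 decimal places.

Answer: 2.4766

Derivation:
Step 0: x=[6.0000 6.0000 13.0000 14.0000] v=[0.0000 0.0000 0.0000 0.0000]
Step 1: x=[5.2500 7.7500 11.5000 14.7500] v=[-3.0000 7.0000 -6.0000 3.0000]
Step 2: x=[4.1563 9.8125 9.8750 15.6875] v=[-4.3750 8.2500 -6.5000 3.7500]
Step 3: x=[3.2500 10.4766 9.6875 16.1719] v=[-3.6251 2.6563 -0.7500 1.9375]
Max displacement = 2.4766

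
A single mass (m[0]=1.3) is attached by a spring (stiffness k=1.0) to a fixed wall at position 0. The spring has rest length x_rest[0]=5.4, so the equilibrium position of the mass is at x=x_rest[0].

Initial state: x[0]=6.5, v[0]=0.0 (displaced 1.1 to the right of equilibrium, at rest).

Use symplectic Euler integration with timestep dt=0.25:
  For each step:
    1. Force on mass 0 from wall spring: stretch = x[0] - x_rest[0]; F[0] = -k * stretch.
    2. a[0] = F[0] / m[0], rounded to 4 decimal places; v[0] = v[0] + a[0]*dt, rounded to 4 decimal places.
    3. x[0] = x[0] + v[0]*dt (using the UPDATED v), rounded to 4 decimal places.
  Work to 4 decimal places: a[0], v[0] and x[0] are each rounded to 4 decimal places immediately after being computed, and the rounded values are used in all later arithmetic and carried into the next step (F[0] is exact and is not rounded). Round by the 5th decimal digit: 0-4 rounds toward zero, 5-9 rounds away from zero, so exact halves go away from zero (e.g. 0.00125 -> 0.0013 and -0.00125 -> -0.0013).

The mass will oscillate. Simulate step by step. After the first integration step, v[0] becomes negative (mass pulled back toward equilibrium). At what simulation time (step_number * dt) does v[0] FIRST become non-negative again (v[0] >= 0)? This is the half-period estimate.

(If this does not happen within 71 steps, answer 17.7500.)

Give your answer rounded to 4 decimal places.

Step 0: x=[6.5000] v=[0.0000]
Step 1: x=[6.4471] v=[-0.2116]
Step 2: x=[6.3439] v=[-0.4130]
Step 3: x=[6.1953] v=[-0.5945]
Step 4: x=[6.0084] v=[-0.7475]
Step 5: x=[5.7923] v=[-0.8645]
Step 6: x=[5.5573] v=[-0.9400]
Step 7: x=[5.3147] v=[-0.9703]
Step 8: x=[5.0762] v=[-0.9539]
Step 9: x=[4.8533] v=[-0.8916]
Step 10: x=[4.6567] v=[-0.7865]
Step 11: x=[4.4958] v=[-0.6436]
Step 12: x=[4.3784] v=[-0.4697]
Step 13: x=[4.3101] v=[-0.2733]
Step 14: x=[4.2942] v=[-0.0637]
Step 15: x=[4.3315] v=[0.1490]
First v>=0 after going negative at step 15, time=3.7500

Answer: 3.7500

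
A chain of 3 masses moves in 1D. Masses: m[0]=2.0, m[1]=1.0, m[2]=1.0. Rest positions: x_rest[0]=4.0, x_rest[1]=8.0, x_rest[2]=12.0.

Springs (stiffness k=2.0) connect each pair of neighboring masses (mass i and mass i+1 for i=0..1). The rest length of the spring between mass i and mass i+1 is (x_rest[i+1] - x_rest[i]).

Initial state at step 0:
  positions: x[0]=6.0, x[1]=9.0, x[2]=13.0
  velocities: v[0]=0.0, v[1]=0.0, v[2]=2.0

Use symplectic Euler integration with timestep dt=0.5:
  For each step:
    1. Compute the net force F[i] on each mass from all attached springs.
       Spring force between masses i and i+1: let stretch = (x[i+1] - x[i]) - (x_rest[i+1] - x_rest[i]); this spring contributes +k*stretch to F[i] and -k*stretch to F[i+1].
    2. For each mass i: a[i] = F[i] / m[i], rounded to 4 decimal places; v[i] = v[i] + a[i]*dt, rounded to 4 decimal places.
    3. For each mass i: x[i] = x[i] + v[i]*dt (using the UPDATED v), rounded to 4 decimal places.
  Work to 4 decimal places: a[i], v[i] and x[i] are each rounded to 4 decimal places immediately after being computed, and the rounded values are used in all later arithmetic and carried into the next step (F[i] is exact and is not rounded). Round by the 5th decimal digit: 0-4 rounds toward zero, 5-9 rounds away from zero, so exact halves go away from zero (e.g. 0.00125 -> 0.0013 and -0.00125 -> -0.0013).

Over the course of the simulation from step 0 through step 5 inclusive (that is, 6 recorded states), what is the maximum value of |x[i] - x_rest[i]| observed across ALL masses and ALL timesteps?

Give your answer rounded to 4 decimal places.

Step 0: x=[6.0000 9.0000 13.0000] v=[0.0000 0.0000 2.0000]
Step 1: x=[5.7500 9.5000 14.0000] v=[-0.5000 1.0000 2.0000]
Step 2: x=[5.4375 10.3750 14.7500] v=[-0.6250 1.7500 1.5000]
Step 3: x=[5.3594 10.9688 15.3125] v=[-0.1563 1.1875 1.1250]
Step 4: x=[5.6836 10.9297 15.7032] v=[0.6484 -0.0782 0.7813]
Step 5: x=[6.3194 10.6543 15.7071] v=[1.2715 -0.5508 0.0078]
Max displacement = 3.7071

Answer: 3.7071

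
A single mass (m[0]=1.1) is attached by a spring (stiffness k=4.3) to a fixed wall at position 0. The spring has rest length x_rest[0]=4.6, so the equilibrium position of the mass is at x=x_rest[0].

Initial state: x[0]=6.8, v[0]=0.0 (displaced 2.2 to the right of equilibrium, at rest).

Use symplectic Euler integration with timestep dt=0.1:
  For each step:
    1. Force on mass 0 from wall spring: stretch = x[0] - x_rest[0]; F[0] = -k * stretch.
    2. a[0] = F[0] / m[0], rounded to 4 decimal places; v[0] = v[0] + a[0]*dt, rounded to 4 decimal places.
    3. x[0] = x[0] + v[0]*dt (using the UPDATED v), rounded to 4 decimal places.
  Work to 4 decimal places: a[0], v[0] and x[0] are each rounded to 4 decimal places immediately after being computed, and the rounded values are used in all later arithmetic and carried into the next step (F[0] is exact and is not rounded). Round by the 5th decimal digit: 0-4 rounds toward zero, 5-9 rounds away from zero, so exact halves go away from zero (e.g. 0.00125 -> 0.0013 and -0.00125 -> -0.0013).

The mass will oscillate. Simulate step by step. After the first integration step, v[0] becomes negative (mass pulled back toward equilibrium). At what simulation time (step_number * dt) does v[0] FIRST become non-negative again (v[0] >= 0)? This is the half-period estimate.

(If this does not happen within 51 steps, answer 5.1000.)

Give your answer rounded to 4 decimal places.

Step 0: x=[6.8000] v=[0.0000]
Step 1: x=[6.7140] v=[-0.8600]
Step 2: x=[6.5454] v=[-1.6864]
Step 3: x=[6.3007] v=[-2.4469]
Step 4: x=[5.9895] v=[-3.1117]
Step 5: x=[5.6240] v=[-3.6549]
Step 6: x=[5.2185] v=[-4.0552]
Step 7: x=[4.7888] v=[-4.2970]
Step 8: x=[4.3517] v=[-4.3708]
Step 9: x=[3.9243] v=[-4.2737]
Step 10: x=[3.5233] v=[-4.0096]
Step 11: x=[3.1644] v=[-3.5887]
Step 12: x=[2.8617] v=[-3.0275]
Step 13: x=[2.6269] v=[-2.3480]
Step 14: x=[2.4692] v=[-1.5767]
Step 15: x=[2.3948] v=[-0.7438]
Step 16: x=[2.4066] v=[0.1182]
First v>=0 after going negative at step 16, time=1.6000

Answer: 1.6000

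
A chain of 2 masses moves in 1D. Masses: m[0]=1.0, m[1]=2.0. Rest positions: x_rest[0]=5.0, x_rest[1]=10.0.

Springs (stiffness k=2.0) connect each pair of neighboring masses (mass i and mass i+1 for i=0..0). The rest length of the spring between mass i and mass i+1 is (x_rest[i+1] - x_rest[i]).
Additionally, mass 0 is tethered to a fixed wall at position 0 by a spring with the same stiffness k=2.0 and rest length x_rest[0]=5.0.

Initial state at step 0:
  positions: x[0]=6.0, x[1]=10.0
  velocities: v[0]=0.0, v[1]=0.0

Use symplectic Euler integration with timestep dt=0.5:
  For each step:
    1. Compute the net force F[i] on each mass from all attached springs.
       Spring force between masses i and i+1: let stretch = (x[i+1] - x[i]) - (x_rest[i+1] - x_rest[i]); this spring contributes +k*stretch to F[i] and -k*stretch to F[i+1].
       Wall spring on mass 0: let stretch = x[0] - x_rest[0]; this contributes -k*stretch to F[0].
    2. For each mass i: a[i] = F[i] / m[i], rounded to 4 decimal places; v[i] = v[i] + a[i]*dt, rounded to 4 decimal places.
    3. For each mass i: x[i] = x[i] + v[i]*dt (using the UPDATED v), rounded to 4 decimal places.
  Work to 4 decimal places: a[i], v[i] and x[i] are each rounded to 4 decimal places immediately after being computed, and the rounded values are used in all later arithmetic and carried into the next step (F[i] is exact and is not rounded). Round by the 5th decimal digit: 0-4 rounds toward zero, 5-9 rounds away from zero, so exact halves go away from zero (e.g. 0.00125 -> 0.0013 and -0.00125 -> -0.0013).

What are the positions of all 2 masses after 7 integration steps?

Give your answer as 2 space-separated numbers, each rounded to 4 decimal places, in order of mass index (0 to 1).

Step 0: x=[6.0000 10.0000] v=[0.0000 0.0000]
Step 1: x=[5.0000 10.2500] v=[-2.0000 0.5000]
Step 2: x=[4.1250 10.4375] v=[-1.7500 0.3750]
Step 3: x=[4.3438 10.2969] v=[0.4375 -0.2813]
Step 4: x=[5.3672 9.9180] v=[2.0468 -0.7579]
Step 5: x=[5.9824 9.6514] v=[1.2304 -0.5333]
Step 6: x=[5.4409 9.7175] v=[-1.0830 0.1322]
Step 7: x=[4.3173 9.9645] v=[-2.2473 0.4939]

Answer: 4.3173 9.9645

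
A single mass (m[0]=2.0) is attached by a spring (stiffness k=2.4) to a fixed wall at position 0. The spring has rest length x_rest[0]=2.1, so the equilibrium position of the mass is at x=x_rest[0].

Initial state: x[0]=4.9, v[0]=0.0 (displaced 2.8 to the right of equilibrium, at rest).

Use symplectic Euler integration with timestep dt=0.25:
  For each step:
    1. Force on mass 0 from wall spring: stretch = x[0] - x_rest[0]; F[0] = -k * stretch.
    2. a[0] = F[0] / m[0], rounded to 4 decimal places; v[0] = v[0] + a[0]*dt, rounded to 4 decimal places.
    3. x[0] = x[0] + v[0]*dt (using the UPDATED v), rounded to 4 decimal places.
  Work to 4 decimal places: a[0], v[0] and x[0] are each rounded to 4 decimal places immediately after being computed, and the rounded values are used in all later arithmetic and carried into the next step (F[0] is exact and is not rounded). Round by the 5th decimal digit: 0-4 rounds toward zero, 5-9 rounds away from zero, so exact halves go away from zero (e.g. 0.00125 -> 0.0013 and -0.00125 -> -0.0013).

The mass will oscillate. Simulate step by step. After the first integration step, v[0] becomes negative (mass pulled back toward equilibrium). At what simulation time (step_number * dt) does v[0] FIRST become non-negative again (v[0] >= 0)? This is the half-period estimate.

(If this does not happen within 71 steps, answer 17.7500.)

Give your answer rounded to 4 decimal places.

Answer: 3.0000

Derivation:
Step 0: x=[4.9000] v=[0.0000]
Step 1: x=[4.6900] v=[-0.8400]
Step 2: x=[4.2858] v=[-1.6170]
Step 3: x=[3.7176] v=[-2.2728]
Step 4: x=[3.0281] v=[-2.7581]
Step 5: x=[2.2690] v=[-3.0365]
Step 6: x=[1.4972] v=[-3.0872]
Step 7: x=[0.7706] v=[-2.9064]
Step 8: x=[0.1437] v=[-2.5076]
Step 9: x=[-0.3365] v=[-1.9207]
Step 10: x=[-0.6340] v=[-1.1898]
Step 11: x=[-0.7264] v=[-0.3696]
Step 12: x=[-0.6068] v=[0.4783]
First v>=0 after going negative at step 12, time=3.0000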